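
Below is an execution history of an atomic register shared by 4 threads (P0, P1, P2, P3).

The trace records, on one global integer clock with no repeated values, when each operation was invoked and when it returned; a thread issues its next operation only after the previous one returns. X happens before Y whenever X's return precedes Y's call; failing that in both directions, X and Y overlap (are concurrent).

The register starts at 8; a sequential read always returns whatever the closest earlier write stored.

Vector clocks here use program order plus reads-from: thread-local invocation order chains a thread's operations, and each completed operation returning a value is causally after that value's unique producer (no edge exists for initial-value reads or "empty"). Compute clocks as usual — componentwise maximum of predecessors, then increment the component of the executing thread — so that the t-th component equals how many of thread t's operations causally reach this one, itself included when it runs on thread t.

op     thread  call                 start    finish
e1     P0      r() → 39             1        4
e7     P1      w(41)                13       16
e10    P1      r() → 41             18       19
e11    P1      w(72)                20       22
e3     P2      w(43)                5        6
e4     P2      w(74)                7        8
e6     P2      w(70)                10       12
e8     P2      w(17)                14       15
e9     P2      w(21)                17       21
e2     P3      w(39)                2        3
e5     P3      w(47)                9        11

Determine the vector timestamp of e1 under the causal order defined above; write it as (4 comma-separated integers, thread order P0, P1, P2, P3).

(1, 0, 0, 1)

e2 (invocation 2): nothing precedes it; P3's component alone gives (0, 0, 0, 1)
e3 (invocation 5): nothing precedes it; P2's component alone gives (0, 0, 1, 0)
e7 (invocation 13): nothing precedes it; P1's component alone gives (0, 1, 0, 0)
VC(e5, invoked at 9): max of VC(e2)=(0, 0, 0, 1), then +1 on thread P3 → (0, 0, 0, 2)
VC(e4, invoked at 7): max of VC(e3)=(0, 0, 1, 0), then +1 on thread P2 → (0, 0, 2, 0)
VC(e10, invoked at 18): max of VC(e7)=(0, 1, 0, 0), then +1 on thread P1 → (0, 2, 0, 0)
VC(e1, invoked at 1): max of VC(e2)=(0, 0, 0, 1), then +1 on thread P0 → (1, 0, 0, 1)
VC(e6, invoked at 10): max of VC(e4)=(0, 0, 2, 0), then +1 on thread P2 → (0, 0, 3, 0)
VC(e11, invoked at 20): max of VC(e10)=(0, 2, 0, 0), then +1 on thread P1 → (0, 3, 0, 0)
VC(e8, invoked at 14): max of VC(e6)=(0, 0, 3, 0), then +1 on thread P2 → (0, 0, 4, 0)
VC(e9, invoked at 17): max of VC(e8)=(0, 0, 4, 0), then +1 on thread P2 → (0, 0, 5, 0)
target: VC(e1) = (1, 0, 0, 1)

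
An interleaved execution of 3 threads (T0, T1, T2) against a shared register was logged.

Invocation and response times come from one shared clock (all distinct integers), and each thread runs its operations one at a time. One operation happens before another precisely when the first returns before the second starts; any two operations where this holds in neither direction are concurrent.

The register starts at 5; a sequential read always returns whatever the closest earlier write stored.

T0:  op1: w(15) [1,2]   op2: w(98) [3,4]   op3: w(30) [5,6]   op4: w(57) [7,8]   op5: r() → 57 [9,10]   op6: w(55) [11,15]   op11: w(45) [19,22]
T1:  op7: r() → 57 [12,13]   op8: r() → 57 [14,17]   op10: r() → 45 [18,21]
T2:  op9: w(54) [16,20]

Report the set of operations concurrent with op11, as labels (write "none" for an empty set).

overlap test against op11 [19,22]: concurrent iff the interval meets 19..22
op1 [1,2]: before
op2 [3,4]: before
op3 [5,6]: before
op4 [7,8]: before
op5 [9,10]: before
op6 [11,15]: before
op7 [12,13]: before
op8 [14,17]: before
op9 [16,20]: concurrent
op10 [18,21]: concurrent

op10, op9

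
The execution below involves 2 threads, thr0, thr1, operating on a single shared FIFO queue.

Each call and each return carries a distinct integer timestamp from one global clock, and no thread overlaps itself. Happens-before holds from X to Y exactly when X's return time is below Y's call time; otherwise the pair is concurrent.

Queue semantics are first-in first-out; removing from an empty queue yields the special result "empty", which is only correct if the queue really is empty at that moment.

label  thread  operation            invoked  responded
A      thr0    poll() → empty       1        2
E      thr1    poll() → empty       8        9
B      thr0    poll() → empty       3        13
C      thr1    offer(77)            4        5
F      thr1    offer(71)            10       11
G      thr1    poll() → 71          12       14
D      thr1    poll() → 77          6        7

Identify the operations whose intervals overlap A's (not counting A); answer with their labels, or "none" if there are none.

none

overlap test against A [1,2]: concurrent iff the interval meets 1..2
B [3,13]: after
C [4,5]: after
D [6,7]: after
E [8,9]: after
F [10,11]: after
G [12,14]: after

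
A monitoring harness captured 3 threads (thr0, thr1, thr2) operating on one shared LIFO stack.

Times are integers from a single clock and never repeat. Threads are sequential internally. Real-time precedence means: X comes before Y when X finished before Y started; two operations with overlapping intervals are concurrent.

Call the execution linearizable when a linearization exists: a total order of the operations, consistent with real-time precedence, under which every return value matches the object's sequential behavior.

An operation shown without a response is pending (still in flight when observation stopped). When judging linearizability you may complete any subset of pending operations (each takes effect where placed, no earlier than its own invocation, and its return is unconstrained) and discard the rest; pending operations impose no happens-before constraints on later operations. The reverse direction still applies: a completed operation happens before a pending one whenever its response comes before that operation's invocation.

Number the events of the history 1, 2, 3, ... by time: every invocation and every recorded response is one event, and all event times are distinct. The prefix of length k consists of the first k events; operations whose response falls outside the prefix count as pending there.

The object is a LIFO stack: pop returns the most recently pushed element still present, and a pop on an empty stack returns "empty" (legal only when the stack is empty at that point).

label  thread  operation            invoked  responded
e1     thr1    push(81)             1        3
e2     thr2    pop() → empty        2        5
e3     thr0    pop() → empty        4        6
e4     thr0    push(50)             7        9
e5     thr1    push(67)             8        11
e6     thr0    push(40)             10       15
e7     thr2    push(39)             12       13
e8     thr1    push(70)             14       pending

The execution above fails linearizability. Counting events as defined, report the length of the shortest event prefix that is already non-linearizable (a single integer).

one valid order for events 1..5 is e1, e3, e2:
step 1: e1 push(81) — stack <81>
step 2: e3 pop() (pending, included) — stack <>
step 3: e2 pop() → empty — stack <>
with event 6 included (e3 responding at time 6), all real-time-consistent orders fail
for example e1, e2, e3 fails at step 2: e2 pop() → empty is not legal there
for example e1, e3, e2 fails at step 2: e3 pop() → empty is not legal there

6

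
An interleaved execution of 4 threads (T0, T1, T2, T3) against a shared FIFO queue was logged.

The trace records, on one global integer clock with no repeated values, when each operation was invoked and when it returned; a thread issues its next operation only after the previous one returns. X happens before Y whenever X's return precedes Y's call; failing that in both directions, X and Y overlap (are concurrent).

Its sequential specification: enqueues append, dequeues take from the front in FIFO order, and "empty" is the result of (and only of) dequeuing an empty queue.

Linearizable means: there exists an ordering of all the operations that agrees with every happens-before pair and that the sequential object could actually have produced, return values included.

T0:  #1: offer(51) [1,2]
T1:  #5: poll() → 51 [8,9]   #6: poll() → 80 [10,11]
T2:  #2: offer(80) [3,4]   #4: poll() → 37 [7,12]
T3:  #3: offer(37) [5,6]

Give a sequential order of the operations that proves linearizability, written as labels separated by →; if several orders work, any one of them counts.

#1 → #2 → #3 → #5 → #6 → #4

step 1: #1 offer(51) — queue <51>
step 2: #2 offer(80) — queue <51,80>
step 3: #3 offer(37) — queue <51,80,37>
step 4: #5 poll() → 51 — queue <80,37>
step 5: #6 poll() → 80 — queue <37>
step 6: #4 poll() → 37 — queue <>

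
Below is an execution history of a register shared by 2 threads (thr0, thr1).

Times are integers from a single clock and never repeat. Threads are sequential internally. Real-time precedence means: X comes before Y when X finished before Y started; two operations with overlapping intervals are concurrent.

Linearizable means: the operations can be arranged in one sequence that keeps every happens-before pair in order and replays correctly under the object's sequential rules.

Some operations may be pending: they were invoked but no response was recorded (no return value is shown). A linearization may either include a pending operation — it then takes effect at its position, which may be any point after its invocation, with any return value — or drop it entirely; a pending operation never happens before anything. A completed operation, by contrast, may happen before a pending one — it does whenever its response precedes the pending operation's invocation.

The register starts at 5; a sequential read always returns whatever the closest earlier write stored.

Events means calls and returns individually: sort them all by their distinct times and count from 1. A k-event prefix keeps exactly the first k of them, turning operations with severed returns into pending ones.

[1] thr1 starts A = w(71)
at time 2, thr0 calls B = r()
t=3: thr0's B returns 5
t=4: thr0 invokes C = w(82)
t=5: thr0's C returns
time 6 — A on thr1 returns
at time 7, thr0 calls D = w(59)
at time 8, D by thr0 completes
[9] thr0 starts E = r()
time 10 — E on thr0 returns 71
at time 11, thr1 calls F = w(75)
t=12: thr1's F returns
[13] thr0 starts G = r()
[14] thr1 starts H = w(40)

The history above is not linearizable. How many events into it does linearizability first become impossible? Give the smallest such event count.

events 1..9 are still linearizable — one witness is B, A, C, D:
step 1: B r() → 5 — value 5
step 2: A w(71) — value 71
step 3: C w(82) — value 82
step 4: D w(59) — value 59
with event 10 included (E responding at time 10), all real-time-consistent orders fail
one such order, A, B, C, D, E, breaks at step 2 where B r() → 5 is illegal
one such order, B, A, C, D, E, breaks at step 5 where E r() → 71 is illegal

10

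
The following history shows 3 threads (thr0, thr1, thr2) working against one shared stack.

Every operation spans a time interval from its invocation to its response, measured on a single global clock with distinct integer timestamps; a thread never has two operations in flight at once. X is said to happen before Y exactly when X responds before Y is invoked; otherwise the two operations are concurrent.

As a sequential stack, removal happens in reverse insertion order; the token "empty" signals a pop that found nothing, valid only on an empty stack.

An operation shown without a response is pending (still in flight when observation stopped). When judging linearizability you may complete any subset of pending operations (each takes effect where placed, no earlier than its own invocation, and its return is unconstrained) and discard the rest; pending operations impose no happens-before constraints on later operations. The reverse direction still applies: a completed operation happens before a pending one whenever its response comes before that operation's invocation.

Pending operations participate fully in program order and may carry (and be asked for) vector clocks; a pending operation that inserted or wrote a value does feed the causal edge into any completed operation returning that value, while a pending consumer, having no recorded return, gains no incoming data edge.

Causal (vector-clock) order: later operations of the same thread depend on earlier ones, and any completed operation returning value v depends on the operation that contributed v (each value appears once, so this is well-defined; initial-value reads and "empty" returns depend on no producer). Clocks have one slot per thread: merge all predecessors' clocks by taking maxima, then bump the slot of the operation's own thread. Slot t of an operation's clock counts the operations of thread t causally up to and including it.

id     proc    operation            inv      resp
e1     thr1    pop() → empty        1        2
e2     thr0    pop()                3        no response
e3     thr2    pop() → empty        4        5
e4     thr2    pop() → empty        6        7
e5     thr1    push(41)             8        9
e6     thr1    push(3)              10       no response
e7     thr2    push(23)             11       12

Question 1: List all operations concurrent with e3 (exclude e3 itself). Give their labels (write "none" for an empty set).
Answer: e2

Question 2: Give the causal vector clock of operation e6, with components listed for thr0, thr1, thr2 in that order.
Answer: (0, 3, 0)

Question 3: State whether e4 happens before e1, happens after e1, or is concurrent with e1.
Answer: after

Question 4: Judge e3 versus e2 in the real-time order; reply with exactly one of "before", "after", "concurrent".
Answer: concurrent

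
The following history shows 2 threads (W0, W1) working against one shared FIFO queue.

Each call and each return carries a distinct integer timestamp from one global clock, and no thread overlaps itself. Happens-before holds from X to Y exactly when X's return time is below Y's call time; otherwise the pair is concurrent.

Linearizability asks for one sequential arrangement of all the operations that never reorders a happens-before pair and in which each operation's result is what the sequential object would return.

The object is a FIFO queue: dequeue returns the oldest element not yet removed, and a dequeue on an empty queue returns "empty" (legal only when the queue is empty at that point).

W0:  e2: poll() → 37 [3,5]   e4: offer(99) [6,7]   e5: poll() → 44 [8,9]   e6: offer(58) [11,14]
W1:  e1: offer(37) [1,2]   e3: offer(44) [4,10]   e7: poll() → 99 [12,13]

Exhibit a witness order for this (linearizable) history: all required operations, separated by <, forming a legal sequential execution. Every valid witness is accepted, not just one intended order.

step 1: e1 offer(37) — queue <37>
step 2: e2 poll() → 37 — queue <>
step 3: e3 offer(44) — queue <44>
step 4: e4 offer(99) — queue <44,99>
step 5: e5 poll() → 44 — queue <99>
step 6: e6 offer(58) — queue <99,58>
step 7: e7 poll() → 99 — queue <58>

e1 < e2 < e3 < e4 < e5 < e6 < e7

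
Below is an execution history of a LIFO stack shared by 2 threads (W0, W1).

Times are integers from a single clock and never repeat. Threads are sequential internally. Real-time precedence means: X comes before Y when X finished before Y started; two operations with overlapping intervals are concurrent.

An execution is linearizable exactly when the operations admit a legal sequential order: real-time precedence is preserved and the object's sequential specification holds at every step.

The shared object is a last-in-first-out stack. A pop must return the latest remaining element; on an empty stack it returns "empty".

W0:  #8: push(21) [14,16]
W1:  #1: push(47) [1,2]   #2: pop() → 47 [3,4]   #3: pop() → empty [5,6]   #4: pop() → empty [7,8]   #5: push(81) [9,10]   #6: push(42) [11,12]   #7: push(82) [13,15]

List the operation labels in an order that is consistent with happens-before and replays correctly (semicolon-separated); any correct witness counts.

#1; #2; #3; #4; #5; #6; #7; #8

step 1: #1 push(47) — stack <47>
step 2: #2 pop() → 47 — stack <>
step 3: #3 pop() → empty — stack <>
step 4: #4 pop() → empty — stack <>
step 5: #5 push(81) — stack <81>
step 6: #6 push(42) — stack <81,42>
step 7: #7 push(82) — stack <81,42,82>
step 8: #8 push(21) — stack <81,42,82,21>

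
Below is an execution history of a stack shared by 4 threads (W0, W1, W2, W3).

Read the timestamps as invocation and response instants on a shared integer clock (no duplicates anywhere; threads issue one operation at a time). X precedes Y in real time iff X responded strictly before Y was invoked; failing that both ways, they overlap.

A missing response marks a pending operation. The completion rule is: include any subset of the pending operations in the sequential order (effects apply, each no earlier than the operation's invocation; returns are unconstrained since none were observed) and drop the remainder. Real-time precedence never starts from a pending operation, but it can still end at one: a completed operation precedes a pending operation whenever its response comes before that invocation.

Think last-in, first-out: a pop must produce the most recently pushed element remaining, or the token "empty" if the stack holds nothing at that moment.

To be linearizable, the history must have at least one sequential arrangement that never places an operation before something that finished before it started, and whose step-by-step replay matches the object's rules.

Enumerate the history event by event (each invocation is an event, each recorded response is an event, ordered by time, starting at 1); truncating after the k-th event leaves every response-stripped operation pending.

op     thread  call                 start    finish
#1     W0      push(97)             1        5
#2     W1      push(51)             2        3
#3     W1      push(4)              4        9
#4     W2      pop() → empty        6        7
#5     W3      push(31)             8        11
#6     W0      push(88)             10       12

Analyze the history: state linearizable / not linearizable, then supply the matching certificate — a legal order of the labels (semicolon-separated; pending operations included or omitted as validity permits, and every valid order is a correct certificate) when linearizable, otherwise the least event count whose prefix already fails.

already the first 7 events (up to #4's response at time 7) admit no linearization; the first 6 still do
all 2 real-time-respecting orders fail — 3 completed stack operations, no legal replay
include/drop combinations of the 1 pending operation (#3) were all tried; none helps
for example #1, #2, #4 (pending dropped) fails at step 3: #4 pop() → empty is not legal there
for example #2, #1, #4 (pending dropped) fails at step 3: #4 pop() → empty is not legal there

not linearizable — minimal violating prefix: 7 events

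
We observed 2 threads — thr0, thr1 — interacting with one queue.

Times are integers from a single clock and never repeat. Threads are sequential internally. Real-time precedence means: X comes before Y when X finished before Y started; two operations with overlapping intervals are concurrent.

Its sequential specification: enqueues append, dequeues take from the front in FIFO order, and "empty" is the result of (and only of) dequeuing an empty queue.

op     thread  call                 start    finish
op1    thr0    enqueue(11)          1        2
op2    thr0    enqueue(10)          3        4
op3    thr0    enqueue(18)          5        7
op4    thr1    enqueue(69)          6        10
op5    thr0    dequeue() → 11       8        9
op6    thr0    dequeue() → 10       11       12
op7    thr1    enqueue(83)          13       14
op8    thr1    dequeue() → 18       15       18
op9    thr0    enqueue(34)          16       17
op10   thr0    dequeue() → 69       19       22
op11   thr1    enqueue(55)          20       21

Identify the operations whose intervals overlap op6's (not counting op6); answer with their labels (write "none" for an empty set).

op6 spans [11,12]: anything still running between times 11 and 12 counts as concurrent
op1 [1,2]: before
op2 [3,4]: before
op3 [5,7]: before
op4 [6,10]: before
op5 [8,9]: before
op7 [13,14]: after
op8 [15,18]: after
op9 [16,17]: after
op10 [19,22]: after
op11 [20,21]: after

none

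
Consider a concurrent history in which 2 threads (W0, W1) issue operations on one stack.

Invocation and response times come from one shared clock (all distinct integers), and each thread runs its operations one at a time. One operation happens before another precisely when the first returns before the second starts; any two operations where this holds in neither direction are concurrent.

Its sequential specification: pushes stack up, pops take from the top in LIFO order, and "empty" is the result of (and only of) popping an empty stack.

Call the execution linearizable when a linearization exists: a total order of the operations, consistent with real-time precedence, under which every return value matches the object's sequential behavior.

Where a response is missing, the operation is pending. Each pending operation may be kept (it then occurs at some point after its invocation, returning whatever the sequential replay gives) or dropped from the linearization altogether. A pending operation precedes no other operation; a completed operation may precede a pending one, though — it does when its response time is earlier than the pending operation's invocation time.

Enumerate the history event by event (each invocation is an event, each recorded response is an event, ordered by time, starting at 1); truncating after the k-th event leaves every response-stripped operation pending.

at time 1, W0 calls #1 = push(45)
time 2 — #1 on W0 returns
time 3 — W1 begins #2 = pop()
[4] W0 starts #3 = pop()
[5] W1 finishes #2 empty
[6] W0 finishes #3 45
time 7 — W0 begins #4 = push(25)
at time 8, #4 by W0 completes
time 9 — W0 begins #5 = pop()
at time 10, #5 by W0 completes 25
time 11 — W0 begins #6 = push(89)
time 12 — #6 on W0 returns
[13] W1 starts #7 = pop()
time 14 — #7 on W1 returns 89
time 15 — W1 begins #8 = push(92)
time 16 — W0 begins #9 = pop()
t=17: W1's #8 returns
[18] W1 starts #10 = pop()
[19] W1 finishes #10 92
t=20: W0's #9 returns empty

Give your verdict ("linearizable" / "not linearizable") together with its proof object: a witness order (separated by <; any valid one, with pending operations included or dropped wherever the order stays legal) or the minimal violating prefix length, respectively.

linearizable — witness: #1 < #3 < #2 < #4 < #5 < #6 < #7 < #8 < #10 < #9

after step 1 (#1 push(45)): stack <45>
after step 2 (#3 pop() → 45): stack <>
after step 3 (#2 pop() → empty): stack <>
after step 4 (#4 push(25)): stack <25>
after step 5 (#5 pop() → 25): stack <>
after step 6 (#6 push(89)): stack <89>
after step 7 (#7 pop() → 89): stack <>
after step 8 (#8 push(92)): stack <92>
after step 9 (#10 pop() → 92): stack <>
after step 10 (#9 pop() → empty): stack <>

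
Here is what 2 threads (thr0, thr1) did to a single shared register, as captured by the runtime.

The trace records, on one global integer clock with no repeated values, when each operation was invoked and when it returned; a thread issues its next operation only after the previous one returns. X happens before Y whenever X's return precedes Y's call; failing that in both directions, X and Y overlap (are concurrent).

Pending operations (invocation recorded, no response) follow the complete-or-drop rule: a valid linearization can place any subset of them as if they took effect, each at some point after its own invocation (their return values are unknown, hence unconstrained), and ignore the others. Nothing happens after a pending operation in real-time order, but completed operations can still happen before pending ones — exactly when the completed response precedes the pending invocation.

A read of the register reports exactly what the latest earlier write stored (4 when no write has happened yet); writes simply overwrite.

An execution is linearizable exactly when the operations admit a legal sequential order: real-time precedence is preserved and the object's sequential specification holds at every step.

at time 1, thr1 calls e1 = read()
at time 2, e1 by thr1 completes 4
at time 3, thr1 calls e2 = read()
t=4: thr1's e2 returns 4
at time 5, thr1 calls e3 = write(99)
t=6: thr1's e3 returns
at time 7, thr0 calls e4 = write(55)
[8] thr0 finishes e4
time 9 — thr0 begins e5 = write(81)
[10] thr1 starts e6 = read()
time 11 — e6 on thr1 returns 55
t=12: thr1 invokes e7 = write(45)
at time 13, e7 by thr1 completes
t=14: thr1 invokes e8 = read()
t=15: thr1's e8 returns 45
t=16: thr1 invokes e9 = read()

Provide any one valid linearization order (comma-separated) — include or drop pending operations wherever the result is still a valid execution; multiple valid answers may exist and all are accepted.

after step 1 (e1 read() → 4): value 4
after step 2 (e2 read() → 4): value 4
after step 3 (e3 write(99)): value 99
after step 4 (e4 write(55)): value 55
after step 5 (e6 read() → 55): value 55
after step 6 (e5 write(81) (pending, included)): value 81
after step 7 (e7 write(45)): value 45
after step 8 (e8 read() → 45): value 45

e1, e2, e3, e4, e6, e5, e7, e8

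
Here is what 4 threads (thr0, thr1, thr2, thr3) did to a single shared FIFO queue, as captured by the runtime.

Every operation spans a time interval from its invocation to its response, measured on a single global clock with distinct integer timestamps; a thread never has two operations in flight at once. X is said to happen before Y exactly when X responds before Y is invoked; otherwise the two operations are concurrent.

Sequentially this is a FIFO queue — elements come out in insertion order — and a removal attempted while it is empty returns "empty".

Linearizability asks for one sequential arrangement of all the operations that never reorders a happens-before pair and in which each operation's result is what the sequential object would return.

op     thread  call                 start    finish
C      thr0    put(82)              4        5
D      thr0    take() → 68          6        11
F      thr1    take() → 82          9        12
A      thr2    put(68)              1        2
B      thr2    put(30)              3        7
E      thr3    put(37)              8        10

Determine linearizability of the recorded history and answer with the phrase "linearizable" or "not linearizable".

a witness: A, C, B, D, E, F
after step 1 (A put(68)): queue <68>
after step 2 (C put(82)): queue <68,82>
after step 3 (B put(30)): queue <68,82,30>
after step 4 (D take() → 68): queue <82,30>
after step 5 (E put(37)): queue <82,30,37>
after step 6 (F take() → 82): queue <30,37>

linearizable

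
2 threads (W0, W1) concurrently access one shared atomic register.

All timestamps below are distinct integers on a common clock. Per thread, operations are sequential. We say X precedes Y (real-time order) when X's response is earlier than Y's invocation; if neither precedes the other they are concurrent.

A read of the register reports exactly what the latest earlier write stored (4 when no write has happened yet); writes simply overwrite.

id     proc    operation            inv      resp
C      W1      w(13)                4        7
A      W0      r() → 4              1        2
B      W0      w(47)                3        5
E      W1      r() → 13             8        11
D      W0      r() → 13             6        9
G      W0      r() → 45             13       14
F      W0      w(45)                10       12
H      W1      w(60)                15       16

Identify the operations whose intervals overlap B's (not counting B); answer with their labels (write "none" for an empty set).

C

B spans [3,5]: anything still running between times 3 and 5 counts as concurrent
A [1,2]: before
C [4,7]: concurrent
D [6,9]: after
E [8,11]: after
F [10,12]: after
G [13,14]: after
H [15,16]: after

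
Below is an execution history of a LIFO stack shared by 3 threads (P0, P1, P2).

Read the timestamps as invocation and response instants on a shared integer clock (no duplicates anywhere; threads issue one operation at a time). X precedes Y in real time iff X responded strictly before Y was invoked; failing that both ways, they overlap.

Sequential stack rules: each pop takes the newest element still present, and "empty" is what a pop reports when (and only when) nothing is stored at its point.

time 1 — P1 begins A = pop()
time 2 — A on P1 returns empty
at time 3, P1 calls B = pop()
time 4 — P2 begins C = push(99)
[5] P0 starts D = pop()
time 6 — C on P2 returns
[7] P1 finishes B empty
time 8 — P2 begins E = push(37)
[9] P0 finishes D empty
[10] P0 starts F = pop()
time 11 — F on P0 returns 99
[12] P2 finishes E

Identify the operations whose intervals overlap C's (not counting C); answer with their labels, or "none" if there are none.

B, D

C runs from 4 to 6; window-overlapping ops are concurrent
A [1,2]: before
B [3,7]: concurrent
D [5,9]: concurrent
E [8,12]: after
F [10,11]: after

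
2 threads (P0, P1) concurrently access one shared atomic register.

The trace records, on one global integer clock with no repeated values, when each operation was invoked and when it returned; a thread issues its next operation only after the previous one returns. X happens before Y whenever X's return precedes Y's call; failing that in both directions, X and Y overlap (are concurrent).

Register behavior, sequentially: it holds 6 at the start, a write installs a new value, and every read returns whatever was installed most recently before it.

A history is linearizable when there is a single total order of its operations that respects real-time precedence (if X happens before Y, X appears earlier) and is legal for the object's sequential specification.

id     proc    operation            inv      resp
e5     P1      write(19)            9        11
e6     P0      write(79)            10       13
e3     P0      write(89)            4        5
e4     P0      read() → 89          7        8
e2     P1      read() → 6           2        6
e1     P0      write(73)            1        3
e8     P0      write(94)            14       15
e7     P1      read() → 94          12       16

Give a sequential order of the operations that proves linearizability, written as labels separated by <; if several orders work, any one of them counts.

e2 < e1 < e3 < e4 < e5 < e6 < e8 < e7

step 1: e2 read() → 6 — value 6
step 2: e1 write(73) — value 73
step 3: e3 write(89) — value 89
step 4: e4 read() → 89 — value 89
step 5: e5 write(19) — value 19
step 6: e6 write(79) — value 79
step 7: e8 write(94) — value 94
step 8: e7 read() → 94 — value 94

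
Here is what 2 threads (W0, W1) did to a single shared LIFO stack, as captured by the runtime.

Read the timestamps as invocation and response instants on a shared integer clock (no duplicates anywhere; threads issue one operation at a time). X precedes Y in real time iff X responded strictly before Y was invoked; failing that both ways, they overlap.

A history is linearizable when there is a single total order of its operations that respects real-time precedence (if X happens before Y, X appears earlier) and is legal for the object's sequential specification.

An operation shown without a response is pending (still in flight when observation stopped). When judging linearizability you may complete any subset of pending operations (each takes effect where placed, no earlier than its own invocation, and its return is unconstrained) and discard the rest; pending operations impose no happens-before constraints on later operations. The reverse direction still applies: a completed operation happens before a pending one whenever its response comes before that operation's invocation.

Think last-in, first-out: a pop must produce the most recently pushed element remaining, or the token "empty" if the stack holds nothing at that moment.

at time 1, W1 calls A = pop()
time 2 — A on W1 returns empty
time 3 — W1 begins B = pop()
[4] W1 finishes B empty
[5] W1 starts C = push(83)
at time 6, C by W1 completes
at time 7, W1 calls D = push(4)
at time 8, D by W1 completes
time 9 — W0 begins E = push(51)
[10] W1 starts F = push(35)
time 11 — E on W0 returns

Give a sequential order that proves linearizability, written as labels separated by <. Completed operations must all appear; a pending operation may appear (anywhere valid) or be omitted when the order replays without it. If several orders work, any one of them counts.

1. A pop() → empty, leaving stack <>
2. B pop() → empty, leaving stack <>
3. C push(83), leaving stack <83>
4. D push(4), leaving stack <83,4>
5. E push(51), leaving stack <83,4,51>

A < B < C < D < E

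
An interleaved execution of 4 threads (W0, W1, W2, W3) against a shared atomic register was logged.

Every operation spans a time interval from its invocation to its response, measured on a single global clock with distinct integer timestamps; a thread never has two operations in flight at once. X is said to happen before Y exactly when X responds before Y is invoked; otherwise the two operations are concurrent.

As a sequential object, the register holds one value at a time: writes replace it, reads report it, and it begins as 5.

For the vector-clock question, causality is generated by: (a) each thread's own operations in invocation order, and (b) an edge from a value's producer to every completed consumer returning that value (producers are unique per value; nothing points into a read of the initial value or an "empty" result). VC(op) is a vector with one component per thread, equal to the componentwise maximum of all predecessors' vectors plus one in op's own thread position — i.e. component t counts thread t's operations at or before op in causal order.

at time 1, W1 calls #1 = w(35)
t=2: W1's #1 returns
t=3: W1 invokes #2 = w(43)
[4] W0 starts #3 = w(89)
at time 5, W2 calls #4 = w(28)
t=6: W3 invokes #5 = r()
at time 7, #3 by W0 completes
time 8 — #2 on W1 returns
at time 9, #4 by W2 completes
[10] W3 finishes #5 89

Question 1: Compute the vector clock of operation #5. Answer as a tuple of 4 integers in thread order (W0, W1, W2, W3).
invoked at 5, #4 has no predecessors; its own W2 bump gives (0, 0, 1, 0)
invoked at 1, #1 has no predecessors; its own W1 bump gives (0, 1, 0, 0)
invoked at 4, #3 has no predecessors; its own W0 bump gives (1, 0, 0, 0)
#2, invoked 3, takes VC(#1)=(0, 1, 0, 0) under max, adds 1 for W1 → (0, 2, 0, 0)
#5, invoked 6, takes VC(#3)=(1, 0, 0, 0) under max, adds 1 for W3 → (1, 0, 0, 1)
target: VC(#5) = (1, 0, 0, 1)

(1, 0, 0, 1)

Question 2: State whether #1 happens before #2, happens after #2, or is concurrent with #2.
#1 spans [1,2], #2 spans [3,8]
resp(#1)=2 < inv(#2)=3

before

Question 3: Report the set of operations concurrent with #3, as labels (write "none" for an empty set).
overlap test against #3 [4,7]: concurrent iff the interval meets 4..7
#1 [1,2]: before
#2 [3,8]: concurrent
#4 [5,9]: concurrent
#5 [6,10]: concurrent

#2, #4, #5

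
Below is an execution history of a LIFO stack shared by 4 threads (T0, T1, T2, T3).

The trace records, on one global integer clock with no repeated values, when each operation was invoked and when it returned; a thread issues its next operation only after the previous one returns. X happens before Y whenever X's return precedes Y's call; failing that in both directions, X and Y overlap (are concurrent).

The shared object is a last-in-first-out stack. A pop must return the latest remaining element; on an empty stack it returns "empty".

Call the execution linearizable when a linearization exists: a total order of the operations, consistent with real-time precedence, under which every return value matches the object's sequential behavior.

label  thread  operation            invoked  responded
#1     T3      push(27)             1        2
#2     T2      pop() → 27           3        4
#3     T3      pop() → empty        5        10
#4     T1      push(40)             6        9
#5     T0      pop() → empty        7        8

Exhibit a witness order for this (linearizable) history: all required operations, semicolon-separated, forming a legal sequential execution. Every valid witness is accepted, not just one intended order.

#1; #2; #3; #5; #4

step 1: #1 push(27) — stack <27>
step 2: #2 pop() → 27 — stack <>
step 3: #3 pop() → empty — stack <>
step 4: #5 pop() → empty — stack <>
step 5: #4 push(40) — stack <40>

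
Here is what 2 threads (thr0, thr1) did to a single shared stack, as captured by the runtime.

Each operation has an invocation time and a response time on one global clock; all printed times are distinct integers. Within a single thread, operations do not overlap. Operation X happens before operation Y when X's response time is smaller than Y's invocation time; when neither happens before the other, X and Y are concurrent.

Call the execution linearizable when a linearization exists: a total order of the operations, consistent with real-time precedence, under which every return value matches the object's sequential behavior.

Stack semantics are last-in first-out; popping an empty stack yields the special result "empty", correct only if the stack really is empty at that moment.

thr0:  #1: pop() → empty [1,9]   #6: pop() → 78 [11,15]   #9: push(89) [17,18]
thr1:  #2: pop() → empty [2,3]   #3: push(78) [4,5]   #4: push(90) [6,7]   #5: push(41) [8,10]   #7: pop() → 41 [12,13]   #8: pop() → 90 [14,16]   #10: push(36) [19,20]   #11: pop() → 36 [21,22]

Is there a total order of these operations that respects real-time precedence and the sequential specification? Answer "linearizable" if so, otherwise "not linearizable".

linearizable

one valid linearization: #1, #2, #3, #4, #5, #7, #8, #6, #9, #10, #11
after step 1 (#1 pop() → empty): stack <>
after step 2 (#2 pop() → empty): stack <>
after step 3 (#3 push(78)): stack <78>
after step 4 (#4 push(90)): stack <78,90>
after step 5 (#5 push(41)): stack <78,90,41>
after step 6 (#7 pop() → 41): stack <78,90>
after step 7 (#8 pop() → 90): stack <78>
after step 8 (#6 pop() → 78): stack <>
after step 9 (#9 push(89)): stack <89>
after step 10 (#10 push(36)): stack <89,36>
after step 11 (#11 pop() → 36): stack <89>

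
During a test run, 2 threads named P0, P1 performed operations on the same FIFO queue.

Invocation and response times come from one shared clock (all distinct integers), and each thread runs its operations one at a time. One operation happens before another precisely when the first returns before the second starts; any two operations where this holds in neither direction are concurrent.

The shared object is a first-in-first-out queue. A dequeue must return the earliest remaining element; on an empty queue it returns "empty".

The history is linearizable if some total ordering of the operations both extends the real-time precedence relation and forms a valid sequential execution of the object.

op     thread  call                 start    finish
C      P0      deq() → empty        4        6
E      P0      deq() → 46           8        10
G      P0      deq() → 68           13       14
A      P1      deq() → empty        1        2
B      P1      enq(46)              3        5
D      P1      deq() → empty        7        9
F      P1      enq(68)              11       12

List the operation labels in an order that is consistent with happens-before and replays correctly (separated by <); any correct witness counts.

1. A deq() → empty, leaving queue <>
2. C deq() → empty, leaving queue <>
3. B enq(46), leaving queue <46>
4. E deq() → 46, leaving queue <>
5. D deq() → empty, leaving queue <>
6. F enq(68), leaving queue <68>
7. G deq() → 68, leaving queue <>

A < C < B < E < D < F < G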